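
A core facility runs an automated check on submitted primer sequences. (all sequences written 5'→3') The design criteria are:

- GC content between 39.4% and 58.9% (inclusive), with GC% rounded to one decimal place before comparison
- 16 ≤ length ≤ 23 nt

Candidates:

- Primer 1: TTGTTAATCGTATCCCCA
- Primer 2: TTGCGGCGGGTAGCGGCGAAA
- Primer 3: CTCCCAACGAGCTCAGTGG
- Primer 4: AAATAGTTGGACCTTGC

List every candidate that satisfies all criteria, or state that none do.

Primer 1 (18 nt, A=4 T=7 G=2 C=5): GC 7/18 = 38.9%, outside 39.4–58.9% ✗; length 18 ✓ — fails.
Primer 2 (21 nt, A=4 T=3 G=10 C=4): GC 14/21 = 66.7%, outside 39.4–58.9% ✗; length 21 ✓ — fails.
Primer 3 (19 nt, A=4 T=3 G=5 C=7): GC 12/19 = 63.2%, outside 39.4–58.9% ✗; length 19 ✓ — fails.
Primer 4 (17 nt, A=5 T=5 G=4 C=3): GC 7/17 = 41.2% ✓; length 17 ✓ — passes.

Primer 4 only.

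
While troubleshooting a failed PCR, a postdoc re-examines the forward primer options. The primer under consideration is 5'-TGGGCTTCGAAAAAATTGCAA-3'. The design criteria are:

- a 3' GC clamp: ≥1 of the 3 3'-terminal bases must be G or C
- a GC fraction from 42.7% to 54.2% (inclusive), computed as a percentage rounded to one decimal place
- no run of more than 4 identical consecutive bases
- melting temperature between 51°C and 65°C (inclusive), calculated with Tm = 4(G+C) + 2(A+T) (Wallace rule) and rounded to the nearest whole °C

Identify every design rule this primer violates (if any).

Base counts: A=8, T=5, G=5, C=3 (length 21).
GC clamp: 3' end CAA has 1 G/C ✓
GC content: GC 8/21 = 38.1%, outside 42.7–54.2% ✗
homopolymer run: longest run = 6, exceeds 4 ✗
Tm: Tm = 2·13 + 4·8 = 58°C ✓

Fails: GC content, homopolymer run.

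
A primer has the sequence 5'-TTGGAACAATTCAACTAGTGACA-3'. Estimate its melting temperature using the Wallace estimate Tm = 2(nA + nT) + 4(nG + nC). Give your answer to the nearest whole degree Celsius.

62°C

Base counts: A=9, T=6, G=4, C=4 (length 23).
Tm = 2·(9+6) + 4·(4+4) = 2·15 + 4·8 = 30 + 32 = 62°C.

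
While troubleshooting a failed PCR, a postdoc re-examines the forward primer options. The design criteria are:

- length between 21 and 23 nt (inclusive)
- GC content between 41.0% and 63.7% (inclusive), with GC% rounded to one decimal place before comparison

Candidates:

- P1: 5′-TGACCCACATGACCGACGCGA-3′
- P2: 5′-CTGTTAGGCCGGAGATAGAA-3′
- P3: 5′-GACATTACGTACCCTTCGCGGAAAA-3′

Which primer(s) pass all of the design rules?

P1 only.

P1 (21 nt, A=6 T=2 G=5 C=8): length 21 ✓; GC 13/21 = 61.9% ✓ — passes.
P2 (20 nt, A=6 T=4 G=7 C=3): length 20, outside 21–23 ✗; GC 10/20 = 50.0% ✓ — fails.
P3 (25 nt, A=8 T=5 G=5 C=7): length 25, outside 21–23 ✗; GC 12/25 = 48.0% ✓ — fails.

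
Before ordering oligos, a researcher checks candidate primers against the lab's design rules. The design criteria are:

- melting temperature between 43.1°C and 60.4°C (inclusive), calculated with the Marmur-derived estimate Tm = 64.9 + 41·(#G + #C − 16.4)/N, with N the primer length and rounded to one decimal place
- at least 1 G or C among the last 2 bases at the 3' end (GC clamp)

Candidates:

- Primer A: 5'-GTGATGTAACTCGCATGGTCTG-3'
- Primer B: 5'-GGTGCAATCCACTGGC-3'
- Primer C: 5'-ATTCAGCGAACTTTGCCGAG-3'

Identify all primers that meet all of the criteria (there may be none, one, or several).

Primer A (22 nt, A=4 T=7 G=7 C=4): Tm = 64.9 + 41·(11 − 16.4)/22 = 54.8°C ✓; 3' end TG has 1 G/C ✓ — passes.
Primer B (16 nt, A=3 T=3 G=5 C=5): Tm = 64.9 + 41·(10 − 16.4)/16 = 48.5°C ✓; 3' end GC has 2 G/C ✓ — passes.
Primer C (20 nt, A=5 T=5 G=5 C=5): Tm = 64.9 + 41·(10 − 16.4)/20 = 51.8°C ✓; 3' end AG has 1 G/C ✓ — passes.

Primer A, Primer B and Primer C.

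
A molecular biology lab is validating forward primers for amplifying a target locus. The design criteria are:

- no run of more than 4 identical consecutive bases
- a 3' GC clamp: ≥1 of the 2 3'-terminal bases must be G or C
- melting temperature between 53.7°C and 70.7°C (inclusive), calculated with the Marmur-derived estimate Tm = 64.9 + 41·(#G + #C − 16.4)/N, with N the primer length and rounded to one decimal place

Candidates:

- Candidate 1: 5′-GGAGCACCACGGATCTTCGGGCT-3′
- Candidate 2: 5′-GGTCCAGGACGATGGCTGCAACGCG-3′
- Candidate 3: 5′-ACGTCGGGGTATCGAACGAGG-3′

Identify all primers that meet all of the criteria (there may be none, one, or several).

Candidate 1 (23 nt, A=4 T=4 G=8 C=7): longest run = 3 ✓; 3' end CT has 1 G/C ✓; Tm = 64.9 + 41·(15 − 16.4)/23 = 62.4°C ✓ — passes.
Candidate 2 (25 nt, A=5 T=3 G=10 C=7): longest run = 2 ✓; 3' end CG has 2 G/C ✓; Tm = 64.9 + 41·(17 − 16.4)/25 = 65.9°C ✓ — passes.
Candidate 3 (21 nt, A=5 T=3 G=9 C=4): longest run = 4 ✓; 3' end GG has 2 G/C ✓; Tm = 64.9 + 41·(13 − 16.4)/21 = 58.3°C ✓ — passes.

Candidate 1, Candidate 2 and Candidate 3.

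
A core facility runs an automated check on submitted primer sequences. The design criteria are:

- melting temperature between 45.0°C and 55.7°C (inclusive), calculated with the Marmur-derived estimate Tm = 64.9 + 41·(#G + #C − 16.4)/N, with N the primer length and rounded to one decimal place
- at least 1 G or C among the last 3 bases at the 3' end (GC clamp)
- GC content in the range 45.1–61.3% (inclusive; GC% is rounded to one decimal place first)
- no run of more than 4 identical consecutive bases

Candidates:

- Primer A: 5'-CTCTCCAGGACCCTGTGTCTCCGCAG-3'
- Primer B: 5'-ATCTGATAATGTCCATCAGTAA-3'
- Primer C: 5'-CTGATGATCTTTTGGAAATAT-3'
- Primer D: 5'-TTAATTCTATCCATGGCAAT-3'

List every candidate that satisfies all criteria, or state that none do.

Primer A (26 nt, A=3 T=6 G=6 C=11): Tm = 64.9 + 41·(17 − 16.4)/26 = 65.8°C, outside 45.0–55.7°C ✗; 3' end CAG has 2 G/C ✓; GC 17/26 = 65.4%, outside 45.1–61.3% ✗; longest run = 3 ✓ — fails.
Primer B (22 nt, A=8 T=7 G=3 C=4): Tm = 64.9 + 41·(7 − 16.4)/22 = 47.4°C ✓; 3' end TAA has 0 G/C, need ≥1 ✗; GC 7/22 = 31.8%, outside 45.1–61.3% ✗; longest run = 2 ✓ — fails.
Primer C (21 nt, A=6 T=9 G=4 C=2): Tm = 64.9 + 41·(6 − 16.4)/21 = 44.6°C, outside 45.0–55.7°C ✗; 3' end TAT has 0 G/C, need ≥1 ✗; GC 6/21 = 28.6%, outside 45.1–61.3% ✗; longest run = 4 ✓ — fails.
Primer D (20 nt, A=6 T=8 G=2 C=4): Tm = 64.9 + 41·(6 − 16.4)/20 = 43.6°C, outside 45.0–55.7°C ✗; 3' end AAT has 0 G/C, need ≥1 ✗; GC 6/20 = 30.0%, outside 45.1–61.3% ✗; longest run = 2 ✓ — fails.

None of the candidates satisfy all criteria.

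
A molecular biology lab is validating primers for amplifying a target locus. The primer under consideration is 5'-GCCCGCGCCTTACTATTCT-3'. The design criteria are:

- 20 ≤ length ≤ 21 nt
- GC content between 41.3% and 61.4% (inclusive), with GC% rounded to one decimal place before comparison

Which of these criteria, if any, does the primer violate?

Fails: length.

Base counts: A=2, T=6, G=3, C=8 (length 19).
length: length 19, outside 20–21 ✗
GC content: GC 11/19 = 57.9% ✓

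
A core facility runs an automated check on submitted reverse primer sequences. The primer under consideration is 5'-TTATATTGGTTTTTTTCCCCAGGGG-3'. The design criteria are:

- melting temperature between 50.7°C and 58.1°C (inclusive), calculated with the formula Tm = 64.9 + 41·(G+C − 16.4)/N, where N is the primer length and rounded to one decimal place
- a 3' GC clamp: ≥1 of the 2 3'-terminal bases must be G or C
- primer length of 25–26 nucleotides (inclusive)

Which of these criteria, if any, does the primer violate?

Meets all criteria.

Base counts: A=3, T=12, G=6, C=4 (length 25).
Tm: Tm = 64.9 + 41·(10 − 16.4)/25 = 54.4°C ✓
GC clamp: 3' end GG has 2 G/C ✓
length: length 25 ✓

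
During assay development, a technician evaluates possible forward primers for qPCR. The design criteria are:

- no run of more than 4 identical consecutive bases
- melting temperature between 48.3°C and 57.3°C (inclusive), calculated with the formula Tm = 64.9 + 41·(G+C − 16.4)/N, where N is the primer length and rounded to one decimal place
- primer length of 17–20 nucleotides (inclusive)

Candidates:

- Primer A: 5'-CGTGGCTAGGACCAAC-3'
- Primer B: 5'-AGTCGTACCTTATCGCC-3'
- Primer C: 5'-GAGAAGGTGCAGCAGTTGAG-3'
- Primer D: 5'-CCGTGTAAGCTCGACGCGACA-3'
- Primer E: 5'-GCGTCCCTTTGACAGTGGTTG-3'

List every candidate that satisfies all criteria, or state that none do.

Primer A (16 nt, A=4 T=2 G=5 C=5): longest run = 2 ✓; Tm = 64.9 + 41·(10 − 16.4)/16 = 48.5°C ✓; length 16, outside 17–20 ✗ — fails.
Primer B (17 nt, A=3 T=5 G=3 C=6): longest run = 2 ✓; Tm = 64.9 + 41·(9 − 16.4)/17 = 47.1°C, outside 48.3–57.3°C ✗; length 17 ✓ — fails.
Primer C (20 nt, A=6 T=3 G=9 C=2): longest run = 2 ✓; Tm = 64.9 + 41·(11 − 16.4)/20 = 53.8°C ✓; length 20 ✓ — passes.
Primer D (21 nt, A=5 T=3 G=6 C=7): longest run = 2 ✓; Tm = 64.9 + 41·(13 − 16.4)/21 = 58.3°C, outside 48.3–57.3°C ✗; length 21, outside 17–20 ✗ — fails.
Primer E (21 nt, A=2 T=7 G=7 C=5): longest run = 3 ✓; Tm = 64.9 + 41·(12 − 16.4)/21 = 56.3°C ✓; length 21, outside 17–20 ✗ — fails.

Primer C only.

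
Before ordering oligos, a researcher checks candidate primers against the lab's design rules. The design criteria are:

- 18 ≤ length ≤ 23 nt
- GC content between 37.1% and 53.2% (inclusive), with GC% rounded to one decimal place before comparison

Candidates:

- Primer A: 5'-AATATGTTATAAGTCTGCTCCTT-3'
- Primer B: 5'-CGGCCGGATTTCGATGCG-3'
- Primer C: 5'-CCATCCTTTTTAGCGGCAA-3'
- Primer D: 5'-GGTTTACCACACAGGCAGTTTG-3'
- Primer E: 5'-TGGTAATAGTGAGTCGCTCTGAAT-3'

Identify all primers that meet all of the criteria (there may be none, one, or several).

Primer C and Primer D.

Primer A (23 nt, A=6 T=10 G=3 C=4): length 23 ✓; GC 7/23 = 30.4%, outside 37.1–53.2% ✗ — fails.
Primer B (18 nt, A=2 T=4 G=7 C=5): length 18 ✓; GC 12/18 = 66.7%, outside 37.1–53.2% ✗ — fails.
Primer C (19 nt, A=4 T=6 G=3 C=6): length 19 ✓; GC 9/19 = 47.4% ✓ — passes.
Primer D (22 nt, A=5 T=6 G=6 C=5): length 22 ✓; GC 11/22 = 50.0% ✓ — passes.
Primer E (24 nt, A=6 T=8 G=7 C=3): length 24, outside 18–23 ✗; GC 10/24 = 41.7% ✓ — fails.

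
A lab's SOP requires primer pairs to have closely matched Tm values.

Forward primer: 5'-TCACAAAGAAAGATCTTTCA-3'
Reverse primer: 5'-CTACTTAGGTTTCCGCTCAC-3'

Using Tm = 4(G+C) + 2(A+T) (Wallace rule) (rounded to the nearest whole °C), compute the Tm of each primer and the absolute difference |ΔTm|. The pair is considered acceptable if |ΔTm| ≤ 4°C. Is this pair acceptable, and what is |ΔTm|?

|ΔTm| = 8°C; the pair is not acceptable.

Forward: A=9 T=5 G=2 C=4 → Tm = 2·14 + 4·6 = 52°C.
Reverse: A=3 T=7 G=3 C=7 → Tm = 2·10 + 4·10 = 60°C.
|ΔTm| = |52 − 60| = 8°C, > 4°C.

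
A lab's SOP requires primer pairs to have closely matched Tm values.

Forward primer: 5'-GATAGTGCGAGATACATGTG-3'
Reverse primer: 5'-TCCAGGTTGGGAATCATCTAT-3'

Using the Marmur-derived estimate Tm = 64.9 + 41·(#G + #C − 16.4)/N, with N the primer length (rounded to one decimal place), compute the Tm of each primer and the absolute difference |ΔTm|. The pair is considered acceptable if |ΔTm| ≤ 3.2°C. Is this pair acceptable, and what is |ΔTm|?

|ΔTm| = 0.8°C; the pair is acceptable.

Forward: G+C = 9, N = 20 → Tm = 64.9 + 41·(9 − 16.4)/20 = 49.7°C.
Reverse: G+C = 9, N = 21 → Tm = 64.9 + 41·(9 − 16.4)/21 = 50.5°C.
|ΔTm| = |49.7 − 50.5| = 0.8°C, ≤ 3.2°C.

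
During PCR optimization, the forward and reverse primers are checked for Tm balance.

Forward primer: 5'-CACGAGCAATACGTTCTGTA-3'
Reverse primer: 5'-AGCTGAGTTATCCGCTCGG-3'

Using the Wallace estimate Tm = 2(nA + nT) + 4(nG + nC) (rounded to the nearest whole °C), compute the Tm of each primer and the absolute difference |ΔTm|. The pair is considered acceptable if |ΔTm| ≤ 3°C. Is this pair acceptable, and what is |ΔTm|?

Forward: A=6 T=5 G=4 C=5 → Tm = 2·11 + 4·9 = 58°C.
Reverse: A=3 T=5 G=6 C=5 → Tm = 2·8 + 4·11 = 60°C.
|ΔTm| = |58 − 60| = 2°C, ≤ 3°C.

|ΔTm| = 2°C; the pair is acceptable.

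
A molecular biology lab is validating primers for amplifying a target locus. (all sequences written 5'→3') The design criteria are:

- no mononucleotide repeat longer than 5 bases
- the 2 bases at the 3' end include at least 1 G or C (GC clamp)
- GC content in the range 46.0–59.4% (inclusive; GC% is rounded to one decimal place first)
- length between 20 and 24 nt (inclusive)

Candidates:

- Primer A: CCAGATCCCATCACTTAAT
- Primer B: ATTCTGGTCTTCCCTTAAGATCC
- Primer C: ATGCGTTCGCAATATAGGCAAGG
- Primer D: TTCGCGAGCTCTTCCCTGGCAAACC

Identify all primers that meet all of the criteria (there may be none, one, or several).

Primer C only.

Primer A (19 nt, A=6 T=5 G=1 C=7): longest run = 3 ✓; 3' end AT has 0 G/C, need ≥1 ✗; GC 8/19 = 42.1%, outside 46.0–59.4% ✗; length 19, outside 20–24 ✗ — fails.
Primer B (23 nt, A=4 T=9 G=3 C=7): longest run = 3 ✓; 3' end CC has 2 G/C ✓; GC 10/23 = 43.5%, outside 46.0–59.4% ✗; length 23 ✓ — fails.
Primer C (23 nt, A=7 T=5 G=7 C=4): longest run = 2 ✓; 3' end GG has 2 G/C ✓; GC 11/23 = 47.8% ✓; length 23 ✓ — passes.
Primer D (25 nt, A=4 T=6 G=5 C=10): longest run = 3 ✓; 3' end CC has 2 G/C ✓; GC 15/25 = 60.0%, outside 46.0–59.4% ✗; length 25, outside 20–24 ✗ — fails.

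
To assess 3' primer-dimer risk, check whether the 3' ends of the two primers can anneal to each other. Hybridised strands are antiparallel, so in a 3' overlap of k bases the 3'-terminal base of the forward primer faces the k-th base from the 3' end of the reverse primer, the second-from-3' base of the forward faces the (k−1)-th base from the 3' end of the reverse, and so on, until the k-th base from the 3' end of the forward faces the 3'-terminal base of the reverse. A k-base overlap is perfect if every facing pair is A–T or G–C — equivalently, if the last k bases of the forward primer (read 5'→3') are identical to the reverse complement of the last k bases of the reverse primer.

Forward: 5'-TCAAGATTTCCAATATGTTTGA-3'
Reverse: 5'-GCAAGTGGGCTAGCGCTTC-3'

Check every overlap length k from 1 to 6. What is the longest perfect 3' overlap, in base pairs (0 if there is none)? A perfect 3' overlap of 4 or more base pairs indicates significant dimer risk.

Longest perfect overlap: 2 complementary base pairs; below the dimer-risk threshold (threshold 4).

Last 6 bases (5'→3') — forward …GTTTGA, reverse …CGCTTC.
Reverse complement of the reverse primer's last 6 bases: GAAGCG; its first k bases are the reverse complement of the reverse primer's last k bases, so a perfect k-base overlap needs the forward primer's last k bases to equal them.
Comparing (forward last k vs required): k=1: A vs G ✗; k=2: GA vs GA ✓; k=3: TGA vs GAA ✗; k=4: TTGA vs GAAG ✗; k=5: TTTGA vs GAAGC ✗; k=6: GTTTGA vs GAAGCG ✗.
Only k = 2 is perfect, so the longest perfect 3' overlap is 2.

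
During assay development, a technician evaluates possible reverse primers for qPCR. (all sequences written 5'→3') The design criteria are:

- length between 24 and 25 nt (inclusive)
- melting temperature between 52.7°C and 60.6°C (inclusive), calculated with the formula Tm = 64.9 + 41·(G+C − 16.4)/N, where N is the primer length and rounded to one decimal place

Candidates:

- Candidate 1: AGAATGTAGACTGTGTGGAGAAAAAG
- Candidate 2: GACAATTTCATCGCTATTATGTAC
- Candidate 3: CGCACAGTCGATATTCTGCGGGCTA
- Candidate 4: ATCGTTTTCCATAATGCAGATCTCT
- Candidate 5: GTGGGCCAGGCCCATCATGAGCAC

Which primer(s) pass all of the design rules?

Candidate 1 (26 nt, A=11 T=5 G=9 C=1): length 26, outside 24–25 ✗; Tm = 64.9 + 41·(10 − 16.4)/26 = 54.8°C ✓ — fails.
Candidate 2 (24 nt, A=7 T=9 G=3 C=5): length 24 ✓; Tm = 64.9 + 41·(8 − 16.4)/24 = 50.6°C, outside 52.7–60.6°C ✗ — fails.
Candidate 3 (25 nt, A=5 T=6 G=7 C=7): length 25 ✓; Tm = 64.9 + 41·(14 − 16.4)/25 = 61.0°C, outside 52.7–60.6°C ✗ — fails.
Candidate 4 (25 nt, A=6 T=10 G=3 C=6): length 25 ✓; Tm = 64.9 + 41·(9 − 16.4)/25 = 52.8°C ✓ — passes.
Candidate 5 (24 nt, A=5 T=3 G=8 C=8): length 24 ✓; Tm = 64.9 + 41·(16 − 16.4)/24 = 64.2°C, outside 52.7–60.6°C ✗ — fails.

Candidate 4 only.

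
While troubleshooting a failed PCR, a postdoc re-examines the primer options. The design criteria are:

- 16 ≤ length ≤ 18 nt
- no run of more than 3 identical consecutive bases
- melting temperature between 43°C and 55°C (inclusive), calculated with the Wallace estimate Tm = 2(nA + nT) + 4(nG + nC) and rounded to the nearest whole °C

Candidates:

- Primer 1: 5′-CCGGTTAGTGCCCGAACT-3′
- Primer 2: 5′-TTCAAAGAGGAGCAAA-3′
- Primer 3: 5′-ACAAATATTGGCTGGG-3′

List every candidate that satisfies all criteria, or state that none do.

Primer 2 and Primer 3.

Primer 1 (18 nt, A=3 T=4 G=5 C=6): length 18 ✓; longest run = 3 ✓; Tm = 2·7 + 4·11 = 58°C, outside 43–55°C ✗ — fails.
Primer 2 (16 nt, A=8 T=2 G=4 C=2): length 16 ✓; longest run = 3 ✓; Tm = 2·10 + 4·6 = 44°C ✓ — passes.
Primer 3 (16 nt, A=5 T=4 G=5 C=2): length 16 ✓; longest run = 3 ✓; Tm = 2·9 + 4·7 = 46°C ✓ — passes.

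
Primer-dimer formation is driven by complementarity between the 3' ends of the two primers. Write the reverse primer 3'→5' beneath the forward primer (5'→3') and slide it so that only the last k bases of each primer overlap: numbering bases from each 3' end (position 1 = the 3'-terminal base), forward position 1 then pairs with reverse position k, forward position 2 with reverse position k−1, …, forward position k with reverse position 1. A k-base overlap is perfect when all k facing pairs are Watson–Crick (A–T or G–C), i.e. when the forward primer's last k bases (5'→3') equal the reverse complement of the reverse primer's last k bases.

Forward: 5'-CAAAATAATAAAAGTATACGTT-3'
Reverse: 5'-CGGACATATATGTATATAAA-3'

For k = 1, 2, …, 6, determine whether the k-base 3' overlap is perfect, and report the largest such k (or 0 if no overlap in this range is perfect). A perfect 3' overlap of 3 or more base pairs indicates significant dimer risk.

Last 6 bases (5'→3') — forward …TACGTT, reverse …TATAAA.
Reverse complement of the reverse primer's last 6 bases: TTTATA; its first k bases are the reverse complement of the reverse primer's last k bases, so a perfect k-base overlap needs the forward primer's last k bases to equal them.
Comparing (forward last k vs required): k=1: T vs T ✓; k=2: TT vs TT ✓; k=3: GTT vs TTT ✗; k=4: CGTT vs TTTA ✗; k=5: ACGTT vs TTTAT ✗; k=6: TACGTT vs TTTATA ✗.
Perfect overlaps at k = 1, 2; the largest is 2.

Longest perfect overlap: 2 complementary base pairs; below the dimer-risk threshold (threshold 3).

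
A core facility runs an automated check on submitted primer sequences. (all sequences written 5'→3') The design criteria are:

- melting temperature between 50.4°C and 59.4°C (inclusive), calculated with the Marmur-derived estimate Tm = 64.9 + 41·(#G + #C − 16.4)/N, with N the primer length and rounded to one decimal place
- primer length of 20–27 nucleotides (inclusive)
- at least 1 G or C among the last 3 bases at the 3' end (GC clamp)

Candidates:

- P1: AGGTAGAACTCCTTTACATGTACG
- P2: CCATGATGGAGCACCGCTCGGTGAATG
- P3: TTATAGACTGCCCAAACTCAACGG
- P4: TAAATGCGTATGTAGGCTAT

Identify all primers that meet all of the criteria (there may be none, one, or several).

P1 (24 nt, A=7 T=7 G=5 C=5): Tm = 64.9 + 41·(10 − 16.4)/24 = 54.0°C ✓; length 24 ✓; 3' end ACG has 2 G/C ✓ — passes.
P2 (27 nt, A=6 T=5 G=9 C=7): Tm = 64.9 + 41·(16 − 16.4)/27 = 64.3°C, outside 50.4–59.4°C ✗; length 27 ✓; 3' end ATG has 1 G/C ✓ — fails.
P3 (24 nt, A=8 T=5 G=4 C=7): Tm = 64.9 + 41·(11 − 16.4)/24 = 55.7°C ✓; length 24 ✓; 3' end CGG has 3 G/C ✓ — passes.
P4 (20 nt, A=6 T=7 G=5 C=2): Tm = 64.9 + 41·(7 − 16.4)/20 = 45.6°C, outside 50.4–59.4°C ✗; length 20 ✓; 3' end TAT has 0 G/C, need ≥1 ✗ — fails.

P1 and P3.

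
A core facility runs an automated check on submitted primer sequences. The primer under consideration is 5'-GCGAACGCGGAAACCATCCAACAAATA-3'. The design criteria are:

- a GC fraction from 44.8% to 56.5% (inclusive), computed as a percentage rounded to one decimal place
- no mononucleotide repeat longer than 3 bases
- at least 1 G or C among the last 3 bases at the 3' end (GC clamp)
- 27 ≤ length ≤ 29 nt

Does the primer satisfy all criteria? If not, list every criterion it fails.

Fails: GC clamp.

Base counts: A=12, T=2, G=5, C=8 (length 27).
GC content: GC 13/27 = 48.1% ✓
homopolymer run: longest run = 3 ✓
GC clamp: 3' end ATA has 0 G/C, need ≥1 ✗
length: length 27 ✓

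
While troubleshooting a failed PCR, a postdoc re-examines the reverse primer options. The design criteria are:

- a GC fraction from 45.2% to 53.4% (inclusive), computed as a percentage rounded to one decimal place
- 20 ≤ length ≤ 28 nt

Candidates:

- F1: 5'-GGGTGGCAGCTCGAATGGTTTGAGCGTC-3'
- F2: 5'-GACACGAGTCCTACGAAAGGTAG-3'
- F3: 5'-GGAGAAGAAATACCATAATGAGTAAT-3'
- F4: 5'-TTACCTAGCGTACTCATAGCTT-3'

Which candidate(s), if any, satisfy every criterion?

F1 (28 nt, A=4 T=7 G=12 C=5): GC 17/28 = 60.7%, outside 45.2–53.4% ✗; length 28 ✓ — fails.
F2 (23 nt, A=8 T=3 G=7 C=5): GC 12/23 = 52.2% ✓; length 23 ✓ — passes.
F3 (26 nt, A=13 T=5 G=6 C=2): GC 8/26 = 30.8%, outside 45.2–53.4% ✗; length 26 ✓ — fails.
F4 (22 nt, A=5 T=8 G=3 C=6): GC 9/22 = 40.9%, outside 45.2–53.4% ✗; length 22 ✓ — fails.

F2 only.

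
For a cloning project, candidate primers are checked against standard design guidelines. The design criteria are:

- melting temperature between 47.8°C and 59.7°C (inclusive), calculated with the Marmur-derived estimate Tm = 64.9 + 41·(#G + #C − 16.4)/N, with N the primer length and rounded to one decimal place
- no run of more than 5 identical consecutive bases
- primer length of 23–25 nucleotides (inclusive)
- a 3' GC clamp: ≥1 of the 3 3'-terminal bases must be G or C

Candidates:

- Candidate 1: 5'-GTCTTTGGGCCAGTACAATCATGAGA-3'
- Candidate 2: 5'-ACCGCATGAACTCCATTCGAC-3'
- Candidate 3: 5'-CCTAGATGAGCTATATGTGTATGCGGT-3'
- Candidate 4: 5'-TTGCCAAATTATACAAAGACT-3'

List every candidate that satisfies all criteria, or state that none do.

None of the candidates satisfy all criteria.

Candidate 1 (26 nt, A=7 T=7 G=7 C=5): Tm = 64.9 + 41·(12 − 16.4)/26 = 58.0°C ✓; longest run = 3 ✓; length 26, outside 23–25 ✗; 3' end AGA has 1 G/C ✓ — fails.
Candidate 2 (21 nt, A=6 T=4 G=3 C=8): Tm = 64.9 + 41·(11 − 16.4)/21 = 54.4°C ✓; longest run = 2 ✓; length 21, outside 23–25 ✗; 3' end GAC has 2 G/C ✓ — fails.
Candidate 3 (27 nt, A=6 T=9 G=8 C=4): Tm = 64.9 + 41·(12 − 16.4)/27 = 58.2°C ✓; longest run = 2 ✓; length 27, outside 23–25 ✗; 3' end GGT has 2 G/C ✓ — fails.
Candidate 4 (21 nt, A=9 T=6 G=2 C=4): Tm = 64.9 + 41·(6 − 16.4)/21 = 44.6°C, outside 47.8–59.7°C ✗; longest run = 3 ✓; length 21, outside 23–25 ✗; 3' end ACT has 1 G/C ✓ — fails.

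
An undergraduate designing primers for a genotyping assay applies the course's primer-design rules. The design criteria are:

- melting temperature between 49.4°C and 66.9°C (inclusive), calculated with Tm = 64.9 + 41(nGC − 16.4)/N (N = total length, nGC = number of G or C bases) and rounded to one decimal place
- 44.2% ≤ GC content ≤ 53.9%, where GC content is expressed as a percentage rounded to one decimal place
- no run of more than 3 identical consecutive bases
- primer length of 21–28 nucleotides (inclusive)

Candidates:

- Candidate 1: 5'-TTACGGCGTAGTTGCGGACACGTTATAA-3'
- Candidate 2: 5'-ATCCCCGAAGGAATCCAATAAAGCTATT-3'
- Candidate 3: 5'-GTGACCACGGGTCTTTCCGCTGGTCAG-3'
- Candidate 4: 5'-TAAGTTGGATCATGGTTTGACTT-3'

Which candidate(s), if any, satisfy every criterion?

Candidate 1 only.

Candidate 1 (28 nt, A=7 T=8 G=8 C=5): Tm = 64.9 + 41·(13 − 16.4)/28 = 59.9°C ✓; GC 13/28 = 46.4% ✓; longest run = 2 ✓; length 28 ✓ — passes.
Candidate 2 (28 nt, A=11 T=6 G=4 C=7): Tm = 64.9 + 41·(11 − 16.4)/28 = 57.0°C ✓; GC 11/28 = 39.3%, outside 44.2–53.9% ✗; longest run = 4, exceeds 3 ✗; length 28 ✓ — fails.
Candidate 3 (27 nt, A=3 T=7 G=9 C=8): Tm = 64.9 + 41·(17 − 16.4)/27 = 65.8°C ✓; GC 17/27 = 63.0%, outside 44.2–53.9% ✗; longest run = 3 ✓; length 27 ✓ — fails.
Candidate 4 (23 nt, A=5 T=10 G=6 C=2): Tm = 64.9 + 41·(8 − 16.4)/23 = 49.9°C ✓; GC 8/23 = 34.8%, outside 44.2–53.9% ✗; longest run = 3 ✓; length 23 ✓ — fails.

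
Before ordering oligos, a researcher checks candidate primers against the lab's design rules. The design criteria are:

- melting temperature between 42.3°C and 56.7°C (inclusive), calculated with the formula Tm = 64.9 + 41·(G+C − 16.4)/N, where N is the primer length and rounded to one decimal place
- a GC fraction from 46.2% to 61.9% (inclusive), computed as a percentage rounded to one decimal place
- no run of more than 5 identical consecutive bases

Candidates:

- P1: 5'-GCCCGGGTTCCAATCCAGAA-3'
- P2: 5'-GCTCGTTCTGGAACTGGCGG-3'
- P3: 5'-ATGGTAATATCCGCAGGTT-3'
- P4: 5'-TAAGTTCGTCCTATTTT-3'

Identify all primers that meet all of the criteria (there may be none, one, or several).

P1 (20 nt, A=5 T=3 G=5 C=7): Tm = 64.9 + 41·(12 − 16.4)/20 = 55.9°C ✓; GC 12/20 = 60.0% ✓; longest run = 3 ✓ — passes.
P2 (20 nt, A=2 T=5 G=8 C=5): Tm = 64.9 + 41·(13 − 16.4)/20 = 57.9°C, outside 42.3–56.7°C ✗; GC 13/20 = 65.0%, outside 46.2–61.9% ✗; longest run = 2 ✓ — fails.
P3 (19 nt, A=5 T=6 G=5 C=3): Tm = 64.9 + 41·(8 − 16.4)/19 = 46.8°C ✓; GC 8/19 = 42.1%, outside 46.2–61.9% ✗; longest run = 2 ✓ — fails.
P4 (17 nt, A=3 T=9 G=2 C=3): Tm = 64.9 + 41·(5 − 16.4)/17 = 37.4°C, outside 42.3–56.7°C ✗; GC 5/17 = 29.4%, outside 46.2–61.9% ✗; longest run = 4 ✓ — fails.

P1 only.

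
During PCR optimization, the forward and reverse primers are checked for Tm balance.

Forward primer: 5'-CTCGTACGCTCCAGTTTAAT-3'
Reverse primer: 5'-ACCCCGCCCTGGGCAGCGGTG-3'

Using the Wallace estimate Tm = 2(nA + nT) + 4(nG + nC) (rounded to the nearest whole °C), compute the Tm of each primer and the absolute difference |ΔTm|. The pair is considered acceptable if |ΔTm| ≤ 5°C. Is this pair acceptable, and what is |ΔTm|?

Forward: A=4 T=7 G=3 C=6 → Tm = 2·11 + 4·9 = 58°C.
Reverse: A=2 T=2 G=8 C=9 → Tm = 2·4 + 4·17 = 76°C.
|ΔTm| = |58 − 76| = 18°C, > 5°C.

|ΔTm| = 18°C; the pair is not acceptable.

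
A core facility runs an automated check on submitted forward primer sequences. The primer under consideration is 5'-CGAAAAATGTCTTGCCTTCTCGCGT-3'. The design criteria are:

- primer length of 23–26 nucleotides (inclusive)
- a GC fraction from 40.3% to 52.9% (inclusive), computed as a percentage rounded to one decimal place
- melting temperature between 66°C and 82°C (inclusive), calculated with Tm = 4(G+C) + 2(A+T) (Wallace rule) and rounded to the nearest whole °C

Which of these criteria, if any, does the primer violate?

Base counts: A=5, T=8, G=5, C=7 (length 25).
length: length 25 ✓
GC content: GC 12/25 = 48.0% ✓
Tm: Tm = 2·13 + 4·12 = 74°C ✓

Meets all criteria.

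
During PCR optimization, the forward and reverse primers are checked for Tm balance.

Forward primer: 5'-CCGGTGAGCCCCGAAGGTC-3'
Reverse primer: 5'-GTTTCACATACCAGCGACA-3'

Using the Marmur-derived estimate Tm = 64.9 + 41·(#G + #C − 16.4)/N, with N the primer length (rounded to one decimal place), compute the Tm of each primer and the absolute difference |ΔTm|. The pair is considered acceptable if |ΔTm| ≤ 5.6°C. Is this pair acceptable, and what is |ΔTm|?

Forward: G+C = 14, N = 19 → Tm = 64.9 + 41·(14 − 16.4)/19 = 59.7°C.
Reverse: G+C = 9, N = 19 → Tm = 64.9 + 41·(9 − 16.4)/19 = 48.9°C.
|ΔTm| = |59.7 − 48.9| = 10.8°C, > 5.6°C.

|ΔTm| = 10.8°C; the pair is not acceptable.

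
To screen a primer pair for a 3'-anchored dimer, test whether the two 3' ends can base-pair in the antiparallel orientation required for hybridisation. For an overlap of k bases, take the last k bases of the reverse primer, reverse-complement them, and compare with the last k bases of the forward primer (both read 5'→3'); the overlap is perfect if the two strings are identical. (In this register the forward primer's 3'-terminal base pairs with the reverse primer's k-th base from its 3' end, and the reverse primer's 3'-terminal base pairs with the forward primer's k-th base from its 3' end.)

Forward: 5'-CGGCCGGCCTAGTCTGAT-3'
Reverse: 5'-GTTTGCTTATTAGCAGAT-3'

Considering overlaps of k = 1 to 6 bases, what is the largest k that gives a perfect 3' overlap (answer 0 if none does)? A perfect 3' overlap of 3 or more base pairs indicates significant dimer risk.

Last 6 bases (5'→3') — forward …TCTGAT, reverse …GCAGAT.
Reverse complement of the reverse primer's last 6 bases: ATCTGC; its first k bases are the reverse complement of the reverse primer's last k bases, so a perfect k-base overlap needs the forward primer's last k bases to equal them.
Comparing (forward last k vs required): k=1: T vs A ✗; k=2: AT vs AT ✓; k=3: GAT vs ATC ✗; k=4: TGAT vs ATCT ✗; k=5: CTGAT vs ATCTG ✗; k=6: TCTGAT vs ATCTGC ✗.
Only k = 2 is perfect, so the longest perfect 3' overlap is 2.

Longest perfect overlap: 2 complementary base pairs; below the dimer-risk threshold (threshold 3).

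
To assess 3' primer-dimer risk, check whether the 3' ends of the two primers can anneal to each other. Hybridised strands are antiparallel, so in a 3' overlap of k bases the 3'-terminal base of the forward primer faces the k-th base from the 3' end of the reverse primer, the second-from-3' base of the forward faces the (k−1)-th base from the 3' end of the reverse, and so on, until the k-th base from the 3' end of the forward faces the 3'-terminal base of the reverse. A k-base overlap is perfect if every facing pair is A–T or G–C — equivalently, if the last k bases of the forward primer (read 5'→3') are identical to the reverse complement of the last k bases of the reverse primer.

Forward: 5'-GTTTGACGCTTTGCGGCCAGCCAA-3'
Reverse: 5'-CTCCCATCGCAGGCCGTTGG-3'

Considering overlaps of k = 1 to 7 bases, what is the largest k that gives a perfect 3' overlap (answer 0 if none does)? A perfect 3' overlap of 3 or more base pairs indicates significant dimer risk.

Last 7 bases (5'→3') — forward …CAGCCAA, reverse …CCGTTGG.
Reverse complement of the reverse primer's last 7 bases: CCAACGG; its first k bases are the reverse complement of the reverse primer's last k bases, so a perfect k-base overlap needs the forward primer's last k bases to equal them.
Comparing (forward last k vs required): k=1: A vs C ✗; k=2: AA vs CC ✗; k=3: CAA vs CCA ✗; k=4: CCAA vs CCAA ✓; k=5: GCCAA vs CCAAC ✗; k=6: AGCCAA vs CCAACG ✗; k=7: CAGCCAA vs CCAACGG ✗.
Only k = 4 is perfect, so the longest perfect 3' overlap is 4.

Longest perfect overlap: 4 complementary base pairs; significant dimer risk (threshold 3).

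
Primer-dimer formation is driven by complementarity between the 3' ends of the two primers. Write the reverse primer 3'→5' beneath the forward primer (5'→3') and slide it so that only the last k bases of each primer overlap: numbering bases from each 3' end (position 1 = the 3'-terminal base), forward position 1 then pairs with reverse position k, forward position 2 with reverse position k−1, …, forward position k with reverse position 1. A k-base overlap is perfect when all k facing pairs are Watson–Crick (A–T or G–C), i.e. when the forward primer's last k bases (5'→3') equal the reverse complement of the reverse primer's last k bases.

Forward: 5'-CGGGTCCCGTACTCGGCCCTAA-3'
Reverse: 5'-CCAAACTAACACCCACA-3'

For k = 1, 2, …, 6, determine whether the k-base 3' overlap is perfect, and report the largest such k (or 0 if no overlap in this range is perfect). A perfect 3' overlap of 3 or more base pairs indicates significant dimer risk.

Last 6 bases (5'→3') — forward …CCCTAA, reverse …CCCACA.
Reverse complement of the reverse primer's last 6 bases: TGTGGG; its first k bases are the reverse complement of the reverse primer's last k bases, so a perfect k-base overlap needs the forward primer's last k bases to equal them.
Comparing (forward last k vs required): k=1: A vs T ✗; k=2: AA vs TG ✗; k=3: TAA vs TGT ✗; k=4: CTAA vs TGTG ✗; k=5: CCTAA vs TGTGG ✗; k=6: CCCTAA vs TGTGGG ✗.
No overlap length from 1 to 6 is perfect, so the longest perfect 3' overlap is 0.

Longest perfect overlap: 0 complementary base pairs; below the dimer-risk threshold (threshold 3).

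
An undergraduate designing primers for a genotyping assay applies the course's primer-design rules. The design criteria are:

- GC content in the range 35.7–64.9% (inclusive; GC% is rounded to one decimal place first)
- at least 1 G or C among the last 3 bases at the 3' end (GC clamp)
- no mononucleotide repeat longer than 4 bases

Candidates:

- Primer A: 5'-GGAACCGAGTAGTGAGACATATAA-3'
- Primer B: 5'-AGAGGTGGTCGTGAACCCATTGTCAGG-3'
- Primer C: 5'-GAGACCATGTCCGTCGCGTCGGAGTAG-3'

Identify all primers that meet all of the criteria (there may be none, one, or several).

Primer A (24 nt, A=10 T=4 G=7 C=3): GC 10/24 = 41.7% ✓; 3' end TAA has 0 G/C, need ≥1 ✗; longest run = 2 ✓ — fails.
Primer B (27 nt, A=6 T=6 G=10 C=5): GC 15/27 = 55.6% ✓; 3' end AGG has 2 G/C ✓; longest run = 3 ✓ — passes.
Primer C (27 nt, A=5 T=5 G=10 C=7): GC 17/27 = 63.0% ✓; 3' end TAG has 1 G/C ✓; longest run = 2 ✓ — passes.

Primer B and Primer C.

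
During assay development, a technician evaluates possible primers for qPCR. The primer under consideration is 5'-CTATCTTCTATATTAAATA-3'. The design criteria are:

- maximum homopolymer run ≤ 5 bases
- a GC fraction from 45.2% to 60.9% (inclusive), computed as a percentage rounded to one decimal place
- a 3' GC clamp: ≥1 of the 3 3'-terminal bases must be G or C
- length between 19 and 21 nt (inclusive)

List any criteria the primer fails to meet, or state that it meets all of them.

Base counts: A=7, T=9, G=0, C=3 (length 19).
homopolymer run: longest run = 3 ✓
GC content: GC 3/19 = 15.8%, outside 45.2–60.9% ✗
GC clamp: 3' end ATA has 0 G/C, need ≥1 ✗
length: length 19 ✓

Fails: GC content, GC clamp.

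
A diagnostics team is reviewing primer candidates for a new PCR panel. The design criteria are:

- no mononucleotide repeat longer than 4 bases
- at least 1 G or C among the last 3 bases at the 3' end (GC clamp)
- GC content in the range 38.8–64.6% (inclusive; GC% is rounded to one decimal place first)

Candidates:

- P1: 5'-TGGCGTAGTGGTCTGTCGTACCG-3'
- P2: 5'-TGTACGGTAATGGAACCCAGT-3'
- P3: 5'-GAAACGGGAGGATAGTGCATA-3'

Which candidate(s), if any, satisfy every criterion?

P1 and P2.

P1 (23 nt, A=2 T=7 G=9 C=5): longest run = 2 ✓; 3' end CCG has 3 G/C ✓; GC 14/23 = 60.9% ✓ — passes.
P2 (21 nt, A=6 T=5 G=6 C=4): longest run = 3 ✓; 3' end AGT has 1 G/C ✓; GC 10/21 = 47.6% ✓ — passes.
P3 (21 nt, A=8 T=3 G=8 C=2): longest run = 3 ✓; 3' end ATA has 0 G/C, need ≥1 ✗; GC 10/21 = 47.6% ✓ — fails.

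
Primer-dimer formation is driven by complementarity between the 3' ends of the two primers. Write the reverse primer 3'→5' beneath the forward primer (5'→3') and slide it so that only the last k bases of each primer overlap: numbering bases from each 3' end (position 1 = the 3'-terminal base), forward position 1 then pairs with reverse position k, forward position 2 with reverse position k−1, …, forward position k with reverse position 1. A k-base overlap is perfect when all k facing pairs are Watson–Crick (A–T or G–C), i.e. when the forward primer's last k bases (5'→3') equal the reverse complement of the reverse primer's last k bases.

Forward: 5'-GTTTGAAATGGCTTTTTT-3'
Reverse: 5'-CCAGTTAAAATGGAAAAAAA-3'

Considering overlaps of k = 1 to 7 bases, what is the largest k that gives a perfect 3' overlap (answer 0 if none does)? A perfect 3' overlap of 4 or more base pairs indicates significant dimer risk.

Longest perfect overlap: 6 complementary base pairs; significant dimer risk (threshold 4).

Last 7 bases (5'→3') — forward …CTTTTTT, reverse …AAAAAAA.
Reverse complement of the reverse primer's last 7 bases: TTTTTTT; its first k bases are the reverse complement of the reverse primer's last k bases, so a perfect k-base overlap needs the forward primer's last k bases to equal them.
Comparing (forward last k vs required): k=1: T vs T ✓; k=2: TT vs TT ✓; k=3: TTT vs TTT ✓; k=4: TTTT vs TTTT ✓; k=5: TTTTT vs TTTTT ✓; k=6: TTTTTT vs TTTTTT ✓; k=7: CTTTTTT vs TTTTTTT ✗.
Perfect overlaps at k = 1, 2, 3, 4, 5, 6; the largest is 6.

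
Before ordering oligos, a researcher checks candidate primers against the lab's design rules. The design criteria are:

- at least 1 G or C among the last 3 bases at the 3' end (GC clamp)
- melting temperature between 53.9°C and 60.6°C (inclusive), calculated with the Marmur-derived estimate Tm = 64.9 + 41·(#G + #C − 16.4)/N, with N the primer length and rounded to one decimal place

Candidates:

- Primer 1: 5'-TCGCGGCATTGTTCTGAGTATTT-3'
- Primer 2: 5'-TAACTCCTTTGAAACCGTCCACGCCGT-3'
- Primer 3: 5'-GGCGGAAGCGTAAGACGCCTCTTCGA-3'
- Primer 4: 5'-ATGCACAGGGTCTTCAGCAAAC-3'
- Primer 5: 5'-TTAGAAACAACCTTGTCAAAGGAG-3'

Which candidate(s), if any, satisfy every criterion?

Primer 1 (23 nt, A=3 T=10 G=6 C=4): 3' end TTT has 0 G/C, need ≥1 ✗; Tm = 64.9 + 41·(10 − 16.4)/23 = 53.5°C, outside 53.9–60.6°C ✗ — fails.
Primer 2 (27 nt, A=6 T=7 G=4 C=10): 3' end CGT has 2 G/C ✓; Tm = 64.9 + 41·(14 − 16.4)/27 = 61.3°C, outside 53.9–60.6°C ✗ — fails.
Primer 3 (26 nt, A=6 T=4 G=9 C=7): 3' end CGA has 2 G/C ✓; Tm = 64.9 + 41·(16 − 16.4)/26 = 64.3°C, outside 53.9–60.6°C ✗ — fails.
Primer 4 (22 nt, A=7 T=4 G=5 C=6): 3' end AAC has 1 G/C ✓; Tm = 64.9 + 41·(11 − 16.4)/22 = 54.8°C ✓ — passes.
Primer 5 (24 nt, A=10 T=5 G=5 C=4): 3' end GAG has 2 G/C ✓; Tm = 64.9 + 41·(9 − 16.4)/24 = 52.3°C, outside 53.9–60.6°C ✗ — fails.

Primer 4 only.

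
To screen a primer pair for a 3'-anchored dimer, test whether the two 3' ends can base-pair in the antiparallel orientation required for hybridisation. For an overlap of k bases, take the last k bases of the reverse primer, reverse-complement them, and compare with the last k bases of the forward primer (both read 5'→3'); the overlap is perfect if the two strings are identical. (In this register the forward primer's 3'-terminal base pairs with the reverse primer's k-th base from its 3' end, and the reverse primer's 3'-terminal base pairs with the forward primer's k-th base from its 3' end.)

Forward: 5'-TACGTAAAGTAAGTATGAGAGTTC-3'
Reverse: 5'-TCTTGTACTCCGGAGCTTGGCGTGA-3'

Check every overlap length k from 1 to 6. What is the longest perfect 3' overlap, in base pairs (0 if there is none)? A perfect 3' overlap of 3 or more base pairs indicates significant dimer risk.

Last 6 bases (5'→3') — forward …GAGTTC, reverse …GCGTGA.
Reverse complement of the reverse primer's last 6 bases: TCACGC; its first k bases are the reverse complement of the reverse primer's last k bases, so a perfect k-base overlap needs the forward primer's last k bases to equal them.
Comparing (forward last k vs required): k=1: C vs T ✗; k=2: TC vs TC ✓; k=3: TTC vs TCA ✗; k=4: GTTC vs TCAC ✗; k=5: AGTTC vs TCACG ✗; k=6: GAGTTC vs TCACGC ✗.
Only k = 2 is perfect, so the longest perfect 3' overlap is 2.

Longest perfect overlap: 2 complementary base pairs; below the dimer-risk threshold (threshold 3).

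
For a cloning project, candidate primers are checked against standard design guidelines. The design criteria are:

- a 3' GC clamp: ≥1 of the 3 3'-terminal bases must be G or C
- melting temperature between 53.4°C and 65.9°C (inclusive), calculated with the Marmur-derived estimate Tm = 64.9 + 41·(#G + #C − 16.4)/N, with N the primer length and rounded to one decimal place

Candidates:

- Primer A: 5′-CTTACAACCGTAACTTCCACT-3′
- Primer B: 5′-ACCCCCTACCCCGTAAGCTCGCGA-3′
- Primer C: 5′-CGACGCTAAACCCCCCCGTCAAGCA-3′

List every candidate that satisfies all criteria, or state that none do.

Primer B and Primer C.

Primer A (21 nt, A=6 T=6 G=1 C=8): 3' end ACT has 1 G/C ✓; Tm = 64.9 + 41·(9 − 16.4)/21 = 50.5°C, outside 53.4–65.9°C ✗ — fails.
Primer B (24 nt, A=5 T=3 G=4 C=12): 3' end CGA has 2 G/C ✓; Tm = 64.9 + 41·(16 − 16.4)/24 = 64.2°C ✓ — passes.
Primer C (25 nt, A=7 T=2 G=4 C=12): 3' end GCA has 2 G/C ✓; Tm = 64.9 + 41·(16 − 16.4)/25 = 64.2°C ✓ — passes.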